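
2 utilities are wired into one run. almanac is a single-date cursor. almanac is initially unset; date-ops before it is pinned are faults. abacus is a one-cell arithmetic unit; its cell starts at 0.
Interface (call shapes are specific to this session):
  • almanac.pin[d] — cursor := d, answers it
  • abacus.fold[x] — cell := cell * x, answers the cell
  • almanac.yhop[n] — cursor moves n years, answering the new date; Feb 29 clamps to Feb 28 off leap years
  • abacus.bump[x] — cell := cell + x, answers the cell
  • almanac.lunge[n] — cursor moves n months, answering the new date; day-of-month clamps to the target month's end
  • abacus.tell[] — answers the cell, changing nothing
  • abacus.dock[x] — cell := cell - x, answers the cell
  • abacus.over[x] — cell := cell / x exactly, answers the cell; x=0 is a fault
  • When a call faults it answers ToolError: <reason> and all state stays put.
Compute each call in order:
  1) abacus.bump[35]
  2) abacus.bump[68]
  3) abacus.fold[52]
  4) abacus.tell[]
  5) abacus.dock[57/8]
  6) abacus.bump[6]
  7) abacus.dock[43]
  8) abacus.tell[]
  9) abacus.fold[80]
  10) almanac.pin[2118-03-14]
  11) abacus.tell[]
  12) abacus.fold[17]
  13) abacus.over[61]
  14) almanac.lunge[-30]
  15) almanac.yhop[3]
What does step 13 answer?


→ abacus.bump(x='35')
← 35
→ abacus.bump(x='68')
← 103
→ abacus.fold(x='52')
← 5356
→ abacus.tell()
← 5356
→ abacus.dock(x='57/8')
← 42791/8
→ abacus.bump(x='6')
← 42839/8
→ abacus.dock(x='43')
← 42495/8
→ abacus.tell()
← 42495/8
→ abacus.fold(x='80')
← 424950
→ almanac.pin(d='2118-03-14')
← 2118-03-14
→ abacus.tell()
← 424950
→ abacus.fold(x='17')
← 7224150
→ abacus.over(x='61')
← 7224150/61
→ almanac.lunge(n='-30')
← 2115-09-14
→ almanac.yhop(n='3')
← 2118-09-14

Answer: 7224150/61


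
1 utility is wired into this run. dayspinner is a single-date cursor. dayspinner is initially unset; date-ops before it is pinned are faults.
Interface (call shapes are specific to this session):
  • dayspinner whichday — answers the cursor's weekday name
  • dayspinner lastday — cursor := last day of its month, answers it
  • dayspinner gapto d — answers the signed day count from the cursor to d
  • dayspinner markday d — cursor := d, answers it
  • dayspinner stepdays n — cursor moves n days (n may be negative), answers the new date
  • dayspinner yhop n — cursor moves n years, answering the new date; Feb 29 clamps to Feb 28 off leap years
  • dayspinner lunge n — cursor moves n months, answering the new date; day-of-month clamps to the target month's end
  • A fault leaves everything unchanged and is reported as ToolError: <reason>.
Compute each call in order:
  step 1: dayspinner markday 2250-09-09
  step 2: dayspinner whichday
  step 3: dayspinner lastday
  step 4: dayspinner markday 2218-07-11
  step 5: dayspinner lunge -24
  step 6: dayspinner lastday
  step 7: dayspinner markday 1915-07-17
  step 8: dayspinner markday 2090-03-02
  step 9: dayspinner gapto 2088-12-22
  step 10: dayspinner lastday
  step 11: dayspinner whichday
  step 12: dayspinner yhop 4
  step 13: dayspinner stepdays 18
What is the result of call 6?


Calling dayspinner markday using d: 2250-09-09, and observe 2250-09-09.
I try dayspinner whichday, and get Monday.
I use dayspinner lastday(), and get 2250-09-30.
I invoke dayspinner markday using d: 2218-07-11, which returns 2218-07-11.
I use dayspinner lunge using n: -24, — result: 2216-07-11.
I try dayspinner lastday, yielding 2216-07-31.
Next I call dayspinner markday using d: 1915-07-17, → 1915-07-17.
I call dayspinner markday using d: 2090-03-02, yielding 2090-03-02.
Invoking dayspinner gapto using d: 2088-12-22, → -435.
Then dayspinner lastday, giving 2090-03-31.
Then dayspinner whichday: Friday.
Now I run dayspinner yhop using n: 4, → 2094-03-31.
I call dayspinner stepdays using n: 18, yielding 2094-04-18.

Answer: 2216-07-31


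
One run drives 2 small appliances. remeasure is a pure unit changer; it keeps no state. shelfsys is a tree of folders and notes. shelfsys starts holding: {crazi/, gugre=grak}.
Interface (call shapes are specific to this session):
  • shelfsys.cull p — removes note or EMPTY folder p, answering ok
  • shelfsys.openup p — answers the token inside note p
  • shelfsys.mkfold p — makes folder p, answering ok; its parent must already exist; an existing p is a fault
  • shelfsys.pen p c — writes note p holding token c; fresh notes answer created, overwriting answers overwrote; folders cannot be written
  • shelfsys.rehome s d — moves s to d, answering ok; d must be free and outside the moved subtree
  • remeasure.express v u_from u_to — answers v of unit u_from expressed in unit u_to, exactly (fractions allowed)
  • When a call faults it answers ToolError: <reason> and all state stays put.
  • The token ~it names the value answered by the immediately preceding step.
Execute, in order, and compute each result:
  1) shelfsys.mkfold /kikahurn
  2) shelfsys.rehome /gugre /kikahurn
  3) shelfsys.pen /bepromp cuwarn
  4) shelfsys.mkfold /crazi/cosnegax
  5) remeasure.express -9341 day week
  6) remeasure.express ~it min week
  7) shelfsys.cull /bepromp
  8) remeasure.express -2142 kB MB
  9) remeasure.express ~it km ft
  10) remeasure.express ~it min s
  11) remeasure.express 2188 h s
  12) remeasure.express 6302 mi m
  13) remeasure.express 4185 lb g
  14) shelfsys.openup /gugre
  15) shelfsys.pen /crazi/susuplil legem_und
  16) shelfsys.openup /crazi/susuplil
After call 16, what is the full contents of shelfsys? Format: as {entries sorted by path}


Next I call mkfold(p: /kikahurn), giving ok.
I call rehome(s: /gugre, d: /kikahurn), — result: ToolError: exists.
Invoking pen(p: /bepromp, c: cuwarn), and get created.
I run mkfold(p: /crazi/cosnegax), which returns ok.
Now I run express(v: -9341, u_from: day, u_to: week), and get -9341/7.
Using express(v: ~it, u_from: min, u_to: week), yielding -9341/70560.
Now I run cull(p: /bepromp), and observe ok.
I try express(v: -2142, u_from: kB, u_to: MB), and get -1071/500.
Invoking express(v: ~it, u_from: km, u_to: ft), giving -892500/127.
Calling express(v: ~it, u_from: min, u_to: s), giving -53550000/127.
I call express(v: 2188, u_from: h, u_to: s): 7876800.
Now I run express(v: 6302, u_from: mi, u_to: m), and observe 1267760736/125.
Next I call express(v: 4185, u_from: lb, u_to: g), and observe 37965681369/20000.
I call openup(p: /gugre): grak.
Invoking pen(p: /crazi/susuplil, c: legem_und), which returns created.
Then openup(p: /crazi/susuplil), which returns legem_und.

Answer: {crazi/, crazi/cosnegax/, crazi/susuplil=legem_und, gugre=grak, kikahurn/}


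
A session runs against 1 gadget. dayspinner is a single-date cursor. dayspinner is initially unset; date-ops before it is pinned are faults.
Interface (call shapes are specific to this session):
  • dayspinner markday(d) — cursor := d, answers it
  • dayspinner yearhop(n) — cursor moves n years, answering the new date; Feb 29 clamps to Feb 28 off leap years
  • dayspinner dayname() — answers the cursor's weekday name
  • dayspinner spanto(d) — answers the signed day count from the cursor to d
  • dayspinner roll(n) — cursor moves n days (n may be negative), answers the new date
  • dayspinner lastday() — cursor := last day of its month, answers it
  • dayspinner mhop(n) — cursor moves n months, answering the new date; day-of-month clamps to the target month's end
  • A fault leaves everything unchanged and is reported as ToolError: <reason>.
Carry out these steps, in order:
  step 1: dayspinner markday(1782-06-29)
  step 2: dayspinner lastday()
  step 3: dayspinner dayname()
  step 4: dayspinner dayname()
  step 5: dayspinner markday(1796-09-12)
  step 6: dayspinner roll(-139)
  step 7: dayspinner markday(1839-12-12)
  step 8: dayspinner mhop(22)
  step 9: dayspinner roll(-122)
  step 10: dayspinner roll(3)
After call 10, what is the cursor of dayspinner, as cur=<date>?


Answer: cur=1841-06-15

Derivation:
·→ dayspinner markday(1782-06-29)
·← 1782-06-29
·→ dayspinner lastday()
·← 1782-06-30
·→ dayspinner dayname()
·← Sunday
·→ dayspinner dayname()
·← Sunday
·→ dayspinner markday(1796-09-12)
·← 1796-09-12
·→ dayspinner roll(-139)
·← 1796-04-26
·→ dayspinner markday(1839-12-12)
·← 1839-12-12
·→ dayspinner mhop(22)
·← 1841-10-12
·→ dayspinner roll(-122)
·← 1841-06-12
·→ dayspinner roll(3)
·← 1841-06-15


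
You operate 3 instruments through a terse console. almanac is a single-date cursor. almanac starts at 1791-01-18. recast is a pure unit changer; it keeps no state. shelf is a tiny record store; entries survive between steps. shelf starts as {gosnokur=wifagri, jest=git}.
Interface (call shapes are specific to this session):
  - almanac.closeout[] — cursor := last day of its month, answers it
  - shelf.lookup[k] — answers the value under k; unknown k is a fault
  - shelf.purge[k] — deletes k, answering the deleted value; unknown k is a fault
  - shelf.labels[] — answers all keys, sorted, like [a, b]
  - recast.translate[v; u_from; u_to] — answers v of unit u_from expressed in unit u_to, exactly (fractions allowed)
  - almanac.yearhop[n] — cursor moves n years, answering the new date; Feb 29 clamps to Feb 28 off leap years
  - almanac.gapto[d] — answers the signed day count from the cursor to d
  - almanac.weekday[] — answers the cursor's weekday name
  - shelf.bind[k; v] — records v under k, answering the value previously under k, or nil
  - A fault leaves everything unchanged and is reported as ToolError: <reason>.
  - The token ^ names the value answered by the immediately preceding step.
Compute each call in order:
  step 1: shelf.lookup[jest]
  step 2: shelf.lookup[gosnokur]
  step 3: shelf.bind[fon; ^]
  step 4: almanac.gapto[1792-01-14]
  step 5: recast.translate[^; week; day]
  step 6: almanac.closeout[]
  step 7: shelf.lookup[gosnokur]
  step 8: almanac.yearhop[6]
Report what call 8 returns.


[in] lookup k='jest'
[out] git
[in] lookup k='gosnokur'
[out] wifagri
[in] bind k='fon' v='^'
[out] nil
[in] gapto d='1792-01-14'
[out] 361
[in] translate v='^' u_from='week' u_to='day'
[out] 2527
[in] closeout
[out] 1791-01-31
[in] lookup k='gosnokur'
[out] wifagri
[in] yearhop n='6'
[out] 1797-01-31

Answer: 1797-01-31


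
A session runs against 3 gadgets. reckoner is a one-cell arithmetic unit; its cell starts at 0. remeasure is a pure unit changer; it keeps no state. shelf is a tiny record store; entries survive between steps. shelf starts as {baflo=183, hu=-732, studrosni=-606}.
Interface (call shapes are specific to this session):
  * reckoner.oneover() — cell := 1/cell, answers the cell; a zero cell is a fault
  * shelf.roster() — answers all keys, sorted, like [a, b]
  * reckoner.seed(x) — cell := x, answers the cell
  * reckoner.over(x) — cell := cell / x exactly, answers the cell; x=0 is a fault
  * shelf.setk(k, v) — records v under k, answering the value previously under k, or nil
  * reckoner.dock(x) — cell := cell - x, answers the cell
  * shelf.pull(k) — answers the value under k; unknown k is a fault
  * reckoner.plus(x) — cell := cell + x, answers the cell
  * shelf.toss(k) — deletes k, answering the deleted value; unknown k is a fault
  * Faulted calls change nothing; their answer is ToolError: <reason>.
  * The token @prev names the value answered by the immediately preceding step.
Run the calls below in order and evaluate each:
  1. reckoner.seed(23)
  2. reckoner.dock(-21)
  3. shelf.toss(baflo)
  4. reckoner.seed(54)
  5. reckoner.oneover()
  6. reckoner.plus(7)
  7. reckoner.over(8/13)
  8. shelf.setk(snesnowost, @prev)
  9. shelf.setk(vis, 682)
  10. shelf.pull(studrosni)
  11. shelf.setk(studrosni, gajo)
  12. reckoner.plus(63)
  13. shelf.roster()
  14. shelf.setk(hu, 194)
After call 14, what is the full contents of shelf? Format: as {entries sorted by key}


Answer: {hu=194, snesnowost=4927/432, studrosni=gajo, vis=682}

Derivation:
% reckoner.seed x: 23
:: 23
% reckoner.dock x: -21
:: 44
% shelf.toss k: baflo
:: 183
% reckoner.seed x: 54
:: 54
% reckoner.oneover
:: 1/54
% reckoner.plus x: 7
:: 379/54
% reckoner.over x: 8/13
:: 4927/432
% shelf.setk k: snesnowost v: @prev
:: nil
% shelf.setk k: vis v: 682
:: nil
% shelf.pull k: studrosni
:: -606
% shelf.setk k: studrosni v: gajo
:: -606
% reckoner.plus x: 63
:: 32143/432
% shelf.roster
:: [hu, snesnowost, studrosni, vis]
% shelf.setk k: hu v: 194
:: -732


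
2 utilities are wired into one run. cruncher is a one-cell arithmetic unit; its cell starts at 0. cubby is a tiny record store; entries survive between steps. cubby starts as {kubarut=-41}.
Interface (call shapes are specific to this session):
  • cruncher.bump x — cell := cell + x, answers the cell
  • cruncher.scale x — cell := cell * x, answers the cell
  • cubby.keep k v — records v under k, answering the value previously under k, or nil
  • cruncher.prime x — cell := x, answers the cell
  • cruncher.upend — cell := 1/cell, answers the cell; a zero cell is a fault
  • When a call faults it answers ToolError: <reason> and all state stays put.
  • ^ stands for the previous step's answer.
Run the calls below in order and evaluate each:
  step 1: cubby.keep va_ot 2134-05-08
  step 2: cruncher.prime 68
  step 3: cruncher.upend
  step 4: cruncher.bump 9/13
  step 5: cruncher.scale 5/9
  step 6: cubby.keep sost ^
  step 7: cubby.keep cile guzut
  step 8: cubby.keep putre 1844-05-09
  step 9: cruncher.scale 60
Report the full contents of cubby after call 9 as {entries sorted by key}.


Answer: {cile=guzut, kubarut=-41, putre=1844-05-09, sost=3125/7956, va_ot=2134-05-08}

Derivation:
CALL keep[k='va_ot'; v='2134-05-08']
RET  nil
CALL prime[x='68']
RET  68
CALL upend[]
RET  1/68
CALL bump[x='9/13']
RET  625/884
CALL scale[x='5/9']
RET  3125/7956
CALL keep[k='sost'; v='^']
RET  nil
CALL keep[k='cile'; v='guzut']
RET  nil
CALL keep[k='putre'; v='1844-05-09']
RET  nil
CALL scale[x='60']
RET  15625/663


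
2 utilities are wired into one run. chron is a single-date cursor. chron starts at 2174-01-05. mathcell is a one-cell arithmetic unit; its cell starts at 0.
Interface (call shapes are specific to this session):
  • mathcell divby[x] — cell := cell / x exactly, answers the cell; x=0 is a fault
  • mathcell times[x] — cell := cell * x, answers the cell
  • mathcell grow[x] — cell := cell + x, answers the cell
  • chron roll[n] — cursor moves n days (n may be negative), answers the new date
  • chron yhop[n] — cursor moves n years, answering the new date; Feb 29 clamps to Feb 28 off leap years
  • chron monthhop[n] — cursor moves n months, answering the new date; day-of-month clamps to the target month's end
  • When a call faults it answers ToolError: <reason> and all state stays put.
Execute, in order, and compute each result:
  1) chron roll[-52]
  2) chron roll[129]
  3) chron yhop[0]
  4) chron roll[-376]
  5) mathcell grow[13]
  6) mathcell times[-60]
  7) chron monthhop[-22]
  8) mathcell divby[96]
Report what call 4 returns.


Answer: 2173-03-12

Derivation:
Calling chron roll using -52: 2173-11-14.
I use chron roll using 129, and see 2174-03-23.
I use chron yhop using 0, and get 2174-03-23.
Then chron roll using -376, yielding 2173-03-12.
I invoke mathcell grow using 13, — result: 13.
I use mathcell times using -60, → -780.
I run chron monthhop using -22: 2171-05-12.
I try mathcell divby using 96: -65/8.


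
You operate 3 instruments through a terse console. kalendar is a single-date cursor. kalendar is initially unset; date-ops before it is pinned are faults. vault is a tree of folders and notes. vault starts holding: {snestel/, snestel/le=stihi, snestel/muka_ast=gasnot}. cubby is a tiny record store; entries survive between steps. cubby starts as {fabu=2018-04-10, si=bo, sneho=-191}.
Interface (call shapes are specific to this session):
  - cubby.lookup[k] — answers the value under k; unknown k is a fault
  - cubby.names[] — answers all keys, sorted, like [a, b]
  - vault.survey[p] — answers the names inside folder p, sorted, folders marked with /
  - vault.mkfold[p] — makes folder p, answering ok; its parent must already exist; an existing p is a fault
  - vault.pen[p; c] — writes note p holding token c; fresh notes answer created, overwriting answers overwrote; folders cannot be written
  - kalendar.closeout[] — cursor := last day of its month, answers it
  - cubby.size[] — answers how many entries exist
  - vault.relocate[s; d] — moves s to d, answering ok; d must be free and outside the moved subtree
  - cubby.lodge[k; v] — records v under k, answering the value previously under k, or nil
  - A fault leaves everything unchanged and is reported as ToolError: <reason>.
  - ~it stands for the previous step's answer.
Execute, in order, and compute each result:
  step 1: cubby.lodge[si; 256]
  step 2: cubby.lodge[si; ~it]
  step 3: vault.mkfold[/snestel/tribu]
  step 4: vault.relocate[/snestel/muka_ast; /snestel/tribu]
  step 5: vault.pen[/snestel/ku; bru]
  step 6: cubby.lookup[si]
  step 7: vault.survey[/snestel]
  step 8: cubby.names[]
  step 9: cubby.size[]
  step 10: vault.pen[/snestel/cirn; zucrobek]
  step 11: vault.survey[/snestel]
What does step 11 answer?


Answer: [cirn, ku, le, muka_ast, tribu/]

Derivation:
==> cubby.lodge(k=si, v=256)
<== bo
==> cubby.lodge(k=si, v=~it)
<== 256
==> vault.mkfold(p=/snestel/tribu)
<== ok
==> vault.relocate(s=/snestel/muka_ast, d=/snestel/tribu)
<== ToolError: exists
==> vault.pen(p=/snestel/ku, c=bru)
<== created
==> cubby.lookup(k=si)
<== bo
==> vault.survey(p=/snestel)
<== [ku, le, muka_ast, tribu/]
==> cubby.names()
<== [fabu, si, sneho]
==> cubby.size()
<== 3
==> vault.pen(p=/snestel/cirn, c=zucrobek)
<== created
==> vault.survey(p=/snestel)
<== [cirn, ku, le, muka_ast, tribu/]


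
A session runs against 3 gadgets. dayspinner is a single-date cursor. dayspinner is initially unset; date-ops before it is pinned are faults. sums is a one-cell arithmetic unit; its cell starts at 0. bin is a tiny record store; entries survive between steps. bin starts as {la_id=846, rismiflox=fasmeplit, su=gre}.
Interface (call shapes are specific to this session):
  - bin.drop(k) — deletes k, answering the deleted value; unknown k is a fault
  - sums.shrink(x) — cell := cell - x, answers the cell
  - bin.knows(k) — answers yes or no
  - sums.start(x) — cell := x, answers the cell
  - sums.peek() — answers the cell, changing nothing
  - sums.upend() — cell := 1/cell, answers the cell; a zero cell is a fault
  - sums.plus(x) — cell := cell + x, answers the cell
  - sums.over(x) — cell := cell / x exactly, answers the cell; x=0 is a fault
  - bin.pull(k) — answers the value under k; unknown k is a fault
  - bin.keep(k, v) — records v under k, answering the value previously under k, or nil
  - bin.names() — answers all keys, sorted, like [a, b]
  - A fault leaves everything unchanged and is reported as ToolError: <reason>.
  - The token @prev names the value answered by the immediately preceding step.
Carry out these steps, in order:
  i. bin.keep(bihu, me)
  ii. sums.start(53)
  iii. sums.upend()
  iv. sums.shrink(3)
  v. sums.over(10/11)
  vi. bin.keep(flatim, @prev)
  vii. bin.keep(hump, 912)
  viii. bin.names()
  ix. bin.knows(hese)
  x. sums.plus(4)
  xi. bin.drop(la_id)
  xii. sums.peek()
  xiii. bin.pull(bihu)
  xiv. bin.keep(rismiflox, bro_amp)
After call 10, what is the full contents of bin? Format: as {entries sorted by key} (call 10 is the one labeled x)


Answer: {bihu=me, flatim=-869/265, hump=912, la_id=846, rismiflox=fasmeplit, su=gre}

Derivation:
>> bin.keep(k=bihu, v=me)
<< nil
>> sums.start(x=53)
<< 53
>> sums.upend()
<< 1/53
>> sums.shrink(x=3)
<< -158/53
>> sums.over(x=10/11)
<< -869/265
>> bin.keep(k=flatim, v=@prev)
<< nil
>> bin.keep(k=hump, v=912)
<< nil
>> bin.names()
<< [bihu, flatim, hump, la_id, rismiflox, su]
>> bin.knows(k=hese)
<< no
>> sums.plus(x=4)
<< 191/265
>> bin.drop(k=la_id)
<< 846
>> sums.peek()
<< 191/265
>> bin.pull(k=bihu)
<< me
>> bin.keep(k=rismiflox, v=bro_amp)
<< fasmeplit


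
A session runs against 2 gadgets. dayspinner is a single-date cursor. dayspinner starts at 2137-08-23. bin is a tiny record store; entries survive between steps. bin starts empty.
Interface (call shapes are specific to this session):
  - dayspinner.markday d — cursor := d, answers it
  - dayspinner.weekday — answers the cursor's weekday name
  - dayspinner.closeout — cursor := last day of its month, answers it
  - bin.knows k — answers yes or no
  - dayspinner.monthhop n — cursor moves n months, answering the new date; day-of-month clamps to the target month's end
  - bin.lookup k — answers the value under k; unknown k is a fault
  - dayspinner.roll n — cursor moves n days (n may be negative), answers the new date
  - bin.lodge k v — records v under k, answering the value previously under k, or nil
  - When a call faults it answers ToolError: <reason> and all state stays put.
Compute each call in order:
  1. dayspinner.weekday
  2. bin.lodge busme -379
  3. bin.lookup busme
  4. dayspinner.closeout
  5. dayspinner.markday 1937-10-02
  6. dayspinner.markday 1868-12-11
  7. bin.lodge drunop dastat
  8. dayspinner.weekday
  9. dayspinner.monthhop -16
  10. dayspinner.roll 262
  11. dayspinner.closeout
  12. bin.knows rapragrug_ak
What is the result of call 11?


I run weekday, → Friday.
I try lodge(k: busme, v: -379): nil.
I try lookup(k: busme), yielding -379.
Then closeout, and see 2137-08-31.
I call markday(d: 1937-10-02): 1937-10-02.
I call markday(d: 1868-12-11): 1868-12-11.
Calling lodge(k: drunop, v: dastat): nil.
Next I call weekday(), — result: Friday.
I try monthhop(n: -16), — result: 1867-08-11.
I try roll(n: 262), and get 1868-04-29.
Invoking closeout(), and see 1868-04-30.
I try knows(k: rapragrug_ak), — result: no.

Answer: 1868-04-30


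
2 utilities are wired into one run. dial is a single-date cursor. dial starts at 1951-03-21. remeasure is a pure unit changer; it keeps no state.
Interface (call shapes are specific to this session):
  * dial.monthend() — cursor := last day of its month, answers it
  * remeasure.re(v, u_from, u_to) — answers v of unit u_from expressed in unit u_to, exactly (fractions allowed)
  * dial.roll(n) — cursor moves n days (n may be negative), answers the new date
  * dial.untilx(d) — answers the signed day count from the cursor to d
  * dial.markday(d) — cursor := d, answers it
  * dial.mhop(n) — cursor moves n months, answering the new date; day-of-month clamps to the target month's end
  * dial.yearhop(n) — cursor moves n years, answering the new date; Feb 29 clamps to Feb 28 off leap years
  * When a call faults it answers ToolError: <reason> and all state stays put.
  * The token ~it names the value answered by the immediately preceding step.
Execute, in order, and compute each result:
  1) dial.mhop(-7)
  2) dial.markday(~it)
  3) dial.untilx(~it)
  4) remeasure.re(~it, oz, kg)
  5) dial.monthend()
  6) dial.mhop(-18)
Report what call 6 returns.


Answer: 1949-02-28

Derivation:
;; 1. dial.mhop(n: -7) : 1950-08-21
;; 2. dial.markday(d: ~it) : 1950-08-21
;; 3. dial.untilx(d: ~it) : 0
;; 4. remeasure.re(v: ~it, u_from: oz, u_to: kg) : 0
;; 5. dial.monthend() : 1950-08-31
;; 6. dial.mhop(n: -18) : 1949-02-28


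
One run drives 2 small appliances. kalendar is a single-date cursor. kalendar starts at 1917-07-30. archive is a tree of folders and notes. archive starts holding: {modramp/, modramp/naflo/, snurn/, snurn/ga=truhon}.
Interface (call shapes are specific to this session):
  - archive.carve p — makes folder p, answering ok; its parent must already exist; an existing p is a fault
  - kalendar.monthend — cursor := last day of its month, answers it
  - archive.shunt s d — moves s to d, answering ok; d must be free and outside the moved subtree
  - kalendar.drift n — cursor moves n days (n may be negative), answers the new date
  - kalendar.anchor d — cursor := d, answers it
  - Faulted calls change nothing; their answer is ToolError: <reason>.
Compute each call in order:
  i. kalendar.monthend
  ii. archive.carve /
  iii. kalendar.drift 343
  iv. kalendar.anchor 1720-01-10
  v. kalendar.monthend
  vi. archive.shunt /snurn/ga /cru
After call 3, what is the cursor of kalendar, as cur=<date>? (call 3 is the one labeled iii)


Answer: cur=1918-07-09

Derivation:
Step: kalendar.monthend[]
Result: 1917-07-31
Step: archive.carve[p='/']
Result: ToolError: exists
Step: kalendar.drift[n='343']
Result: 1918-07-09
Step: kalendar.anchor[d='1720-01-10']
Result: 1720-01-10
Step: kalendar.monthend[]
Result: 1720-01-31
Step: archive.shunt[s='/snurn/ga'; d='/cru']
Result: ok


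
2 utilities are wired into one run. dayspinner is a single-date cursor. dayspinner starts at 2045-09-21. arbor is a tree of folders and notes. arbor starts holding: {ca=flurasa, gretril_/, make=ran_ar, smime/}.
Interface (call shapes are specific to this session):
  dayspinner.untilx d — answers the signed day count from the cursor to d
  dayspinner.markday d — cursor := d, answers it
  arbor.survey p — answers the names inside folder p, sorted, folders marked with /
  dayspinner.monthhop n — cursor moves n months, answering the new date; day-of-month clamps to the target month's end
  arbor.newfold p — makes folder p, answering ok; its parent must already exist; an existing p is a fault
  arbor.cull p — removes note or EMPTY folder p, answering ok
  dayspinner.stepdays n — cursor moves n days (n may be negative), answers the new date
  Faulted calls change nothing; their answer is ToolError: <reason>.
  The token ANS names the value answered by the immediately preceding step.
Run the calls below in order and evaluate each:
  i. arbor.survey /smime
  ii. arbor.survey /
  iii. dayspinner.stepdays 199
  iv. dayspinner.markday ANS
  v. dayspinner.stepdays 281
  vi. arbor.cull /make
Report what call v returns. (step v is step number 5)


Answer: 2047-01-14

Derivation:
;; 1. arbor.survey(p: /smime) => []
;; 2. arbor.survey(p: /) => [ca, gretril_/, make, smime/]
;; 3. dayspinner.stepdays(n: 199) => 2046-04-08
;; 4. dayspinner.markday(d: ANS) => 2046-04-08
;; 5. dayspinner.stepdays(n: 281) => 2047-01-14
;; 6. arbor.cull(p: /make) => ok


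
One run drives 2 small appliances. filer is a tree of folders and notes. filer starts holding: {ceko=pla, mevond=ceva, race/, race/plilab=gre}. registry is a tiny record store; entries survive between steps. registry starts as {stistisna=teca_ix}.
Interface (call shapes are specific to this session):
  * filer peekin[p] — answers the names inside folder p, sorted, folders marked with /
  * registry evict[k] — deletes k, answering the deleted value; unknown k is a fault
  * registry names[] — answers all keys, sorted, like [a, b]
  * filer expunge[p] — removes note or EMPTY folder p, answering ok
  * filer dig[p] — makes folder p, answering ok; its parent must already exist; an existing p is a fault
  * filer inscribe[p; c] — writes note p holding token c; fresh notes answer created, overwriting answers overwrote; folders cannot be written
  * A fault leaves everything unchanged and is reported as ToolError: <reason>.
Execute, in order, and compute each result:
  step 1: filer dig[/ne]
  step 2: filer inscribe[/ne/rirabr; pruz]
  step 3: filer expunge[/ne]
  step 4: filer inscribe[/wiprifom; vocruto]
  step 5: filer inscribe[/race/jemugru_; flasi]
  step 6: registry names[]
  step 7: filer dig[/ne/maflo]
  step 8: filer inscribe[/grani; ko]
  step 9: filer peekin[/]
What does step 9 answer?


Step: filer dig[p: /ne]
Result: ok
Step: filer inscribe[p: /ne/rirabr; c: pruz]
Result: created
Step: filer expunge[p: /ne]
Result: ToolError: not empty
Step: filer inscribe[p: /wiprifom; c: vocruto]
Result: created
Step: filer inscribe[p: /race/jemugru_; c: flasi]
Result: created
Step: registry names[]
Result: [stistisna]
Step: filer dig[p: /ne/maflo]
Result: ok
Step: filer inscribe[p: /grani; c: ko]
Result: created
Step: filer peekin[p: /]
Result: [ceko, grani, mevond, ne/, race/, wiprifom]

Answer: [ceko, grani, mevond, ne/, race/, wiprifom]


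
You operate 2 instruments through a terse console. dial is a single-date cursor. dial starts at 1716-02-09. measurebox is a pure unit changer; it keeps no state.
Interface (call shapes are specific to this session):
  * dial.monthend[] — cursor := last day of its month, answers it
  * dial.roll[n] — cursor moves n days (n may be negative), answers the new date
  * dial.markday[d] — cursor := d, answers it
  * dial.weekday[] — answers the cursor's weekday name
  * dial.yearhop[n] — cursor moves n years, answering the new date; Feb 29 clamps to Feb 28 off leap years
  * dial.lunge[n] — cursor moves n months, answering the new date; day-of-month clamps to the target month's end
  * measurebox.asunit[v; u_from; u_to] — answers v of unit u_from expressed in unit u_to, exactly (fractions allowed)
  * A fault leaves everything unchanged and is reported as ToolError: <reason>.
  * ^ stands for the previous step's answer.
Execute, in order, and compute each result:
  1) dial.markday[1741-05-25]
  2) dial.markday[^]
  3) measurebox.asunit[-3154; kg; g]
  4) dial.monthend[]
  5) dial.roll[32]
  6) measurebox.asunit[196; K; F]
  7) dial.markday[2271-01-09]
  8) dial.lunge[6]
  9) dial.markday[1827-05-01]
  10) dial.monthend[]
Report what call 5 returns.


% markday d→1741-05-25
= 1741-05-25
% markday d→^
= 1741-05-25
% asunit v→-3154 u_from→kg u_to→g
= -3154000
% monthend
= 1741-05-31
% roll n→32
= 1741-07-02
% asunit v→196 u_from→K u_to→F
= -10687/100
% markday d→2271-01-09
= 2271-01-09
% lunge n→6
= 2271-07-09
% markday d→1827-05-01
= 1827-05-01
% monthend
= 1827-05-31

Answer: 1741-07-02


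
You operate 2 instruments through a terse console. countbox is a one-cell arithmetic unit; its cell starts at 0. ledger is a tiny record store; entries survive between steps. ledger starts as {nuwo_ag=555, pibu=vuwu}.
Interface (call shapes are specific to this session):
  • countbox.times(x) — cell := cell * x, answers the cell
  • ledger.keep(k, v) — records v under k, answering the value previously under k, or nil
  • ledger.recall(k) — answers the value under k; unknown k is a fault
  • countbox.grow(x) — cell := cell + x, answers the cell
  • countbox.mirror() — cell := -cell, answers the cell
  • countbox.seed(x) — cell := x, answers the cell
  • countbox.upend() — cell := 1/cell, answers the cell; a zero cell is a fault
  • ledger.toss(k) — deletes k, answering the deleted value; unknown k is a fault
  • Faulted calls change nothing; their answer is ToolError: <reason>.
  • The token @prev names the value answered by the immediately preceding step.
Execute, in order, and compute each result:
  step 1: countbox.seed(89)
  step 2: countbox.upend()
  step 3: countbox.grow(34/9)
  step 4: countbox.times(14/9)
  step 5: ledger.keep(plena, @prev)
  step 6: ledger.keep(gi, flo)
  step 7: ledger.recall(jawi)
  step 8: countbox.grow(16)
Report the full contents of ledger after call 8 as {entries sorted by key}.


% seed 89
:: 89
% upend
:: 1/89
% grow 34/9
:: 3035/801
% times 14/9
:: 42490/7209
% keep plena @prev
:: nil
% keep gi flo
:: nil
% recall jawi
:: ToolError: no such key jawi
% grow 16
:: 157834/7209

Answer: {gi=flo, nuwo_ag=555, pibu=vuwu, plena=42490/7209}


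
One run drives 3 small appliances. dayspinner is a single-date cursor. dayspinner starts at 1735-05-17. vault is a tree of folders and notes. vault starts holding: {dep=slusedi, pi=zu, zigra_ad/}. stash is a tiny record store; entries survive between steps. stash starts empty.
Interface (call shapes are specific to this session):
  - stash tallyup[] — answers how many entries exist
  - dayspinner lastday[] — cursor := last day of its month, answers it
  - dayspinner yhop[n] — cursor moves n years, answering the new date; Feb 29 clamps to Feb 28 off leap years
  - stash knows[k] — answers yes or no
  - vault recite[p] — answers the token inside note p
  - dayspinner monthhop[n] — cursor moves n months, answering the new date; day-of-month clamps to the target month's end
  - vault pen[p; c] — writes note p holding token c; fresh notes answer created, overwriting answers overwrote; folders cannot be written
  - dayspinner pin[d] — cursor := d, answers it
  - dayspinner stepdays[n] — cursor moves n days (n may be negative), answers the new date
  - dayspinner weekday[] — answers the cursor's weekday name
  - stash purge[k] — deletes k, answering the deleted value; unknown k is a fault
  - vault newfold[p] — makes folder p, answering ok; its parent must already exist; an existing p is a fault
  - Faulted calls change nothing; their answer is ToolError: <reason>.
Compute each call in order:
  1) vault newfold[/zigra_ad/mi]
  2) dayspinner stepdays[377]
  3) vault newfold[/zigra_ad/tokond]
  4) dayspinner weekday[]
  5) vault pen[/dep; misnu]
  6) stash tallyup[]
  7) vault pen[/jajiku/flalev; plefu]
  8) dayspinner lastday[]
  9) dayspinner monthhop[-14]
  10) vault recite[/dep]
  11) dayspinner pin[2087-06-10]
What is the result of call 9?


Answer: 1735-03-31

Derivation:
% vault newfold p='/zigra_ad/mi'
:: ok
% dayspinner stepdays n='377'
:: 1736-05-28
% vault newfold p='/zigra_ad/tokond'
:: ok
% dayspinner weekday
:: Monday
% vault pen p='/dep' c='misnu'
:: overwrote
% stash tallyup
:: 0
% vault pen p='/jajiku/flalev' c='plefu'
:: ToolError: no parent
% dayspinner lastday
:: 1736-05-31
% dayspinner monthhop n='-14'
:: 1735-03-31
% vault recite p='/dep'
:: misnu
% dayspinner pin d='2087-06-10'
:: 2087-06-10


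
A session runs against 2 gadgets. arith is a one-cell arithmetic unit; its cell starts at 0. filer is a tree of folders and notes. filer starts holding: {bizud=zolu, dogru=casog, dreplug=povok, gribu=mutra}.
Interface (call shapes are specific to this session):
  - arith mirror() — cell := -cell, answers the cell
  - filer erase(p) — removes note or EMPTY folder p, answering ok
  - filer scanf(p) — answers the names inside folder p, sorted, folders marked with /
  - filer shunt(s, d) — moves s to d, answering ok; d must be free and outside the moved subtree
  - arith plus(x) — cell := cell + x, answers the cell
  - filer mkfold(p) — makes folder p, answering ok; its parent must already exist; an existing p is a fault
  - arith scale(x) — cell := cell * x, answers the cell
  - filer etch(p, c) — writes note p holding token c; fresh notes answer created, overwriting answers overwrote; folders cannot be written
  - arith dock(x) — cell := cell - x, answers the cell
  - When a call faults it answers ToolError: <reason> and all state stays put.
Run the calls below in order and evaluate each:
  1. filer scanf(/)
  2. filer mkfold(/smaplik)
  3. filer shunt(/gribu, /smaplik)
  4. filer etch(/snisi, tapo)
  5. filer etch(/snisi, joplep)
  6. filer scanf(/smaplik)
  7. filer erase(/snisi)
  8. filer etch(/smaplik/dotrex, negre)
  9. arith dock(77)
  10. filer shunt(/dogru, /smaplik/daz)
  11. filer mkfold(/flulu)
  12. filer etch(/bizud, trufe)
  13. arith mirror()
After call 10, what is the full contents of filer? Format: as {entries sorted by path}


Answer: {bizud=zolu, dreplug=povok, gribu=mutra, smaplik/, smaplik/daz=casog, smaplik/dotrex=negre}

Derivation:
I call filer scanf on p=/, — result: [bizud, dogru, dreplug, gribu].
I use filer mkfold on p=/smaplik, yielding ok.
Calling filer shunt on s=/gribu, d=/smaplik, and see ToolError: exists.
Now I run filer etch on p=/snisi, c=tapo, → created.
Now I run filer etch on p=/snisi, c=joplep, yielding overwrote.
I try filer scanf on p=/smaplik, and observe [].
Calling filer erase on p=/snisi, and get ok.
I use filer etch on p=/smaplik/dotrex, c=negre, → created.
Next I call arith dock on x=77, giving -77.
I try filer shunt on s=/dogru, d=/smaplik/daz, which returns ok.
Then filer mkfold on p=/flulu: ok.
Then filer etch on p=/bizud, c=trufe, — result: overwrote.
Invoking arith mirror, giving 77.


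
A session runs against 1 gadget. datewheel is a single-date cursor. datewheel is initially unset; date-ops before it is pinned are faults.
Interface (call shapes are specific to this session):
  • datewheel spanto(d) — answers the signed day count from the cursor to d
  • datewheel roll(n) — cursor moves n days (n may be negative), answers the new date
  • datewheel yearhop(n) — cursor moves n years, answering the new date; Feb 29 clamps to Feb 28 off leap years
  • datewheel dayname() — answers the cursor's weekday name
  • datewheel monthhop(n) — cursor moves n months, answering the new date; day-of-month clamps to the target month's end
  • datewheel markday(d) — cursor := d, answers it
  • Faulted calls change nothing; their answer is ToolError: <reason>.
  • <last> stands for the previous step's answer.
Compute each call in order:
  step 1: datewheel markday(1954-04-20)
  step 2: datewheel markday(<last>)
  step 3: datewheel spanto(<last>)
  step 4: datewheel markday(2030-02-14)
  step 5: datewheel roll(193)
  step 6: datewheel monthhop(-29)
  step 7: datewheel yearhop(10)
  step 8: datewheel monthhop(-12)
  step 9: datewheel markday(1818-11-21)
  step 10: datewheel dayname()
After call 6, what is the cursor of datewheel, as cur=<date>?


Answer: cur=2028-03-26

Derivation:
CALL datewheel markday[d→1954-04-20]
RET  1954-04-20
CALL datewheel markday[d→<last>]
RET  1954-04-20
CALL datewheel spanto[d→<last>]
RET  0
CALL datewheel markday[d→2030-02-14]
RET  2030-02-14
CALL datewheel roll[n→193]
RET  2030-08-26
CALL datewheel monthhop[n→-29]
RET  2028-03-26
CALL datewheel yearhop[n→10]
RET  2038-03-26
CALL datewheel monthhop[n→-12]
RET  2037-03-26
CALL datewheel markday[d→1818-11-21]
RET  1818-11-21
CALL datewheel dayname[]
RET  Saturday


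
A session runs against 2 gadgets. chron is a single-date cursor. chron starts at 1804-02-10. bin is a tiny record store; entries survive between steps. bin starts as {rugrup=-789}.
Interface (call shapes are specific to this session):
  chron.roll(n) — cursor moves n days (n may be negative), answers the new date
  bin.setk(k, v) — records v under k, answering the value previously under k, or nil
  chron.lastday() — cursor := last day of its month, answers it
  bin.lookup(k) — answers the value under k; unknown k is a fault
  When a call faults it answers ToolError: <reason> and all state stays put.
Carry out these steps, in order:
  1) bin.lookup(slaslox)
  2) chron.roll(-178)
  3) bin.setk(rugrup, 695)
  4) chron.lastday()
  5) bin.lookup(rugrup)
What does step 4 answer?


Answer: 1803-08-31

Derivation:
Invoking bin.lookup passing k: slaslox, → ToolError: no such key slaslox.
Now I run chron.roll passing n: -178, and get 1803-08-16.
I use bin.setk passing k: rugrup, v: 695, → -789.
I run chron.lastday, which returns 1803-08-31.
I use bin.lookup passing k: rugrup, and observe 695.


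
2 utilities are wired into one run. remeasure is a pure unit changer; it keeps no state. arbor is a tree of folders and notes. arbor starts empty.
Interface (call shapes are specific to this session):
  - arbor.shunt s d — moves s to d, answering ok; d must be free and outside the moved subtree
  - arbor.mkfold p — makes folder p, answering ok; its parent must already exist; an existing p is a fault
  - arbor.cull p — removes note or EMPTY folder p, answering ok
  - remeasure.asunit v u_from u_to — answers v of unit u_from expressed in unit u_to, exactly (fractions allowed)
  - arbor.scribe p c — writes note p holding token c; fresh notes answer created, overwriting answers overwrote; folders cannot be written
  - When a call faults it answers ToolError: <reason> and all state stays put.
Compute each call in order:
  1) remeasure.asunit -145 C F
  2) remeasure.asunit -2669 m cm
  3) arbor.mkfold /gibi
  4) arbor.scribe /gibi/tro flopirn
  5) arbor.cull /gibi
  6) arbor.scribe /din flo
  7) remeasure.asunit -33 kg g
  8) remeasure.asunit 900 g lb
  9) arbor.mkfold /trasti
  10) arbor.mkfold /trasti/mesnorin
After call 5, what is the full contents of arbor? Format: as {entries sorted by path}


# asunit(v='-145', u_from='C', u_to='F') ~> -229
# asunit(v='-2669', u_from='m', u_to='cm') ~> -266900
# mkfold(p='/gibi') ~> ok
# scribe(p='/gibi/tro', c='flopirn') ~> created
# cull(p='/gibi') ~> ToolError: not empty
# scribe(p='/din', c='flo') ~> created
# asunit(v='-33', u_from='kg', u_to='g') ~> -33000
# asunit(v='900', u_from='g', u_to='lb') ~> 90000000/45359237
# mkfold(p='/trasti') ~> ok
# mkfold(p='/trasti/mesnorin') ~> ok

Answer: {gibi/, gibi/tro=flopirn}
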